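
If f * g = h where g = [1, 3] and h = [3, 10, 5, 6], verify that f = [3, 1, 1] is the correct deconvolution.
Forward-compute [3, 1, 1] * [1, 3]: h[0] = 3×1 = 3; h[1] = 3×3 + 1×1 = 10; h[2] = 1×3 + 1×1 = 4; h[3] = 1×3 = 3 → [3, 10, 4, 3]. Does not match given h = [3, 10, 5, 6].

Not verified. [3, 1, 1] * [1, 3] = [3, 10, 4, 3], which differs from [3, 10, 5, 6] at index 2.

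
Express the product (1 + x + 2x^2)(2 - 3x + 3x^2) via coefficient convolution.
Ascending coefficients: a = [1, 1, 2], b = [2, -3, 3]. c[0] = 1×2 = 2; c[1] = 1×-3 + 1×2 = -1; c[2] = 1×3 + 1×-3 + 2×2 = 4; c[3] = 1×3 + 2×-3 = -3; c[4] = 2×3 = 6. Result coefficients: [2, -1, 4, -3, 6] → 2 - x + 4x^2 - 3x^3 + 6x^4

2 - x + 4x^2 - 3x^3 + 6x^4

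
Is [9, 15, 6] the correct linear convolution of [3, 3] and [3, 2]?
Recompute linear convolution of [3, 3] and [3, 2]: y[0] = 3×3 = 9; y[1] = 3×2 + 3×3 = 15; y[2] = 3×2 = 6 → [9, 15, 6]. Given [9, 15, 6] matches, so answer: Yes

Yes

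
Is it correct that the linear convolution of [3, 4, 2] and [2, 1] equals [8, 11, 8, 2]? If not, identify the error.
Recompute linear convolution of [3, 4, 2] and [2, 1]: y[0] = 3×2 = 6; y[1] = 3×1 + 4×2 = 11; y[2] = 4×1 + 2×2 = 8; y[3] = 2×1 = 2 → [6, 11, 8, 2]. Compare to given [8, 11, 8, 2]: they differ at index 0: given 8, correct 6, so answer: No

No. Error at index 0: given 8, correct 6.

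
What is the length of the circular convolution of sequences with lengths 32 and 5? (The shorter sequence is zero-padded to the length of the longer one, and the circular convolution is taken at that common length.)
Circular convolution (zero-padding the shorter input) has length max(m, n) = max(32, 5) = 32

32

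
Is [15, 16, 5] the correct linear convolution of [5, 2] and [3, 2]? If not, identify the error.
Recompute linear convolution of [5, 2] and [3, 2]: y[0] = 5×3 = 15; y[1] = 5×2 + 2×3 = 16; y[2] = 2×2 = 4 → [15, 16, 4]. Compare to given [15, 16, 5]: they differ at index 2: given 5, correct 4, so answer: No

No. Error at index 2: given 5, correct 4.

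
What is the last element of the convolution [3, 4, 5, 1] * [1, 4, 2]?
Use y[k] = Σ_i a[i]·b[k-i] at k=5. y[5] = 1×2 = 2

2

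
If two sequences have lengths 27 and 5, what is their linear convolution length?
Linear/full convolution length: m + n - 1 = 27 + 5 - 1 = 31

31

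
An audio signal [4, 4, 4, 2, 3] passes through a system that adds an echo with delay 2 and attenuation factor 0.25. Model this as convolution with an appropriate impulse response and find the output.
Direct-path + delayed-attenuated-path model → impulse response h = [1, 0, 0.25] (1 at lag 0, 0.25 at lag 2). Output y[n] = x[n] + 0.25·x[n - 2] (with x[n] = 0 outside 0..4): y[0] = 4 + 0.25×0 = 4; y[1] = 4 + 0.25×0 = 4; y[2] = 4 + 0.25×4 = 5.0; y[3] = 2 + 0.25×4 = 3.0; y[4] = 3 + 0.25×4 = 4.0; y[5] = 0 + 0.25×2 = 0.5; y[6] = 0 + 0.25×3 = 0.75. So y = [4, 4, 5.0, 3.0, 4.0, 0.5, 0.75]

[4, 4, 5.0, 3.0, 4.0, 0.5, 0.75]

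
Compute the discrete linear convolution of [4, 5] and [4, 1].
y[0] = 4×4 = 16; y[1] = 4×1 + 5×4 = 24; y[2] = 5×1 = 5

[16, 24, 5]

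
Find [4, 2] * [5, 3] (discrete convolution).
y[0] = 4×5 = 20; y[1] = 4×3 + 2×5 = 22; y[2] = 2×3 = 6

[20, 22, 6]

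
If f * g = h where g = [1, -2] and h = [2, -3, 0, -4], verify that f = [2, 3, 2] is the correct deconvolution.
Forward-compute [2, 3, 2] * [1, -2]: h[0] = 2×1 = 2; h[1] = 2×-2 + 3×1 = -1; h[2] = 3×-2 + 2×1 = -4; h[3] = 2×-2 = -4 → [2, -1, -4, -4]. Does not match given h = [2, -3, 0, -4].

Not verified. [2, 3, 2] * [1, -2] = [2, -1, -4, -4], which differs from [2, -3, 0, -4] at index 1.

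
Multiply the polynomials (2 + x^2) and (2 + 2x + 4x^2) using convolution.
Ascending coefficients: a = [2, 0, 1], b = [2, 2, 4]. c[0] = 2×2 = 4; c[1] = 2×2 + 0×2 = 4; c[2] = 2×4 + 0×2 + 1×2 = 10; c[3] = 0×4 + 1×2 = 2; c[4] = 1×4 = 4. Result coefficients: [4, 4, 10, 2, 4] → 4 + 4x + 10x^2 + 2x^3 + 4x^4

4 + 4x + 10x^2 + 2x^3 + 4x^4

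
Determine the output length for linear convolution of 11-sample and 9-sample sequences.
Linear/full convolution length: m + n - 1 = 11 + 9 - 1 = 19

19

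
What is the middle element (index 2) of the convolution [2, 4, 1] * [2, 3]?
Use y[k] = Σ_i a[i]·b[k-i] at k=2. y[2] = 4×3 + 1×2 = 14

14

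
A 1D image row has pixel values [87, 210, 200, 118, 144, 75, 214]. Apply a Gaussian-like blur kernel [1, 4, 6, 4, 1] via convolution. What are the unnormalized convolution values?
Convolve image row [87, 210, 200, 118, 144, 75, 214] with kernel [1, 4, 6, 4, 1]: y[0] = 87×1 = 87; y[1] = 87×4 + 210×1 = 558; y[2] = 87×6 + 210×4 + 200×1 = 1562; y[3] = 87×4 + 210×6 + 200×4 + 118×1 = 2526; y[4] = 87×1 + 210×4 + 200×6 + 118×4 + 144×1 = 2743; y[5] = 210×1 + 200×4 + 118×6 + 144×4 + 75×1 = 2369; y[6] = 200×1 + 118×4 + 144×6 + 75×4 + 214×1 = 2050; y[7] = 118×1 + 144×4 + 75×6 + 214×4 = 2000; y[8] = 144×1 + 75×4 + 214×6 = 1728; y[9] = 75×1 + 214×4 = 931; y[10] = 214×1 = 214 → [87, 558, 1562, 2526, 2743, 2369, 2050, 2000, 1728, 931, 214]. Normalization factor = sum(kernel) = 16.

[87, 558, 1562, 2526, 2743, 2369, 2050, 2000, 1728, 931, 214]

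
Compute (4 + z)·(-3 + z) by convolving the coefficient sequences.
Ascending coefficients: a = [4, 1], b = [-3, 1]. c[0] = 4×-3 = -12; c[1] = 4×1 + 1×-3 = 1; c[2] = 1×1 = 1. Result coefficients: [-12, 1, 1] → -12 + z + z^2

-12 + z + z^2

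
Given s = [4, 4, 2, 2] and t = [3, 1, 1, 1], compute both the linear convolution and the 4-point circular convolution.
Linear: y_lin[0] = 4×3 = 12; y_lin[1] = 4×1 + 4×3 = 16; y_lin[2] = 4×1 + 4×1 + 2×3 = 14; y_lin[3] = 4×1 + 4×1 + 2×1 + 2×3 = 16; y_lin[4] = 4×1 + 2×1 + 2×1 = 8; y_lin[5] = 2×1 + 2×1 = 4; y_lin[6] = 2×1 = 2 → [12, 16, 14, 16, 8, 4, 2]. Circular (length 4): y[0] = 4×3 + 4×1 + 2×1 + 2×1 = 20; y[1] = 4×1 + 4×3 + 2×1 + 2×1 = 20; y[2] = 4×1 + 4×1 + 2×3 + 2×1 = 16; y[3] = 4×1 + 4×1 + 2×1 + 2×3 = 16 → [20, 20, 16, 16]

Linear: [12, 16, 14, 16, 8, 4, 2], Circular: [20, 20, 16, 16]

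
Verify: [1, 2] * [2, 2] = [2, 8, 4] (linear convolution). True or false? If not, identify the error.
Recompute linear convolution of [1, 2] and [2, 2]: y[0] = 1×2 = 2; y[1] = 1×2 + 2×2 = 6; y[2] = 2×2 = 4 → [2, 6, 4]. Compare to given [2, 8, 4]: they differ at index 1: given 8, correct 6, so answer: No

No. Error at index 1: given 8, correct 6.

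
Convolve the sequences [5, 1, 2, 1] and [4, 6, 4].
y[0] = 5×4 = 20; y[1] = 5×6 + 1×4 = 34; y[2] = 5×4 + 1×6 + 2×4 = 34; y[3] = 1×4 + 2×6 + 1×4 = 20; y[4] = 2×4 + 1×6 = 14; y[5] = 1×4 = 4

[20, 34, 34, 20, 14, 4]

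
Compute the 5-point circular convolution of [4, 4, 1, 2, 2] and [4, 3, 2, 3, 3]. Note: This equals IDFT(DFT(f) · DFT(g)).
Either evaluate y[k] = Σ_j f[j]·g[(k-j) mod 5] directly, or use IDFT(DFT(f) · DFT(g)). y[0] = 4×4 + 4×3 + 1×3 + 2×2 + 2×3 = 41; y[1] = 4×3 + 4×4 + 1×3 + 2×3 + 2×2 = 41; y[2] = 4×2 + 4×3 + 1×4 + 2×3 + 2×3 = 36; y[3] = 4×3 + 4×2 + 1×3 + 2×4 + 2×3 = 37; y[4] = 4×3 + 4×3 + 1×2 + 2×3 + 2×4 = 40. Result: [41, 41, 36, 37, 40]

[41, 41, 36, 37, 40]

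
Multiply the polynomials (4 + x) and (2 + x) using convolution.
Ascending coefficients: a = [4, 1], b = [2, 1]. c[0] = 4×2 = 8; c[1] = 4×1 + 1×2 = 6; c[2] = 1×1 = 1. Result coefficients: [8, 6, 1] → 8 + 6x + x^2

8 + 6x + x^2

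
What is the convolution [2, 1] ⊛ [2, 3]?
y[0] = 2×2 = 4; y[1] = 2×3 + 1×2 = 8; y[2] = 1×3 = 3

[4, 8, 3]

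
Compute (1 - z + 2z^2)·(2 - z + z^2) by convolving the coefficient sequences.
Ascending coefficients: a = [1, -1, 2], b = [2, -1, 1]. c[0] = 1×2 = 2; c[1] = 1×-1 + -1×2 = -3; c[2] = 1×1 + -1×-1 + 2×2 = 6; c[3] = -1×1 + 2×-1 = -3; c[4] = 2×1 = 2. Result coefficients: [2, -3, 6, -3, 2] → 2 - 3z + 6z^2 - 3z^3 + 2z^4

2 - 3z + 6z^2 - 3z^3 + 2z^4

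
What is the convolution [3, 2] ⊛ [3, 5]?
y[0] = 3×3 = 9; y[1] = 3×5 + 2×3 = 21; y[2] = 2×5 = 10

[9, 21, 10]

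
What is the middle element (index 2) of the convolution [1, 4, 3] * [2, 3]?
Use y[k] = Σ_i a[i]·b[k-i] at k=2. y[2] = 4×3 + 3×2 = 18

18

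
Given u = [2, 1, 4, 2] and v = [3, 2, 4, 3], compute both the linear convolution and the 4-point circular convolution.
Linear: y_lin[0] = 2×3 = 6; y_lin[1] = 2×2 + 1×3 = 7; y_lin[2] = 2×4 + 1×2 + 4×3 = 22; y_lin[3] = 2×3 + 1×4 + 4×2 + 2×3 = 24; y_lin[4] = 1×3 + 4×4 + 2×2 = 23; y_lin[5] = 4×3 + 2×4 = 20; y_lin[6] = 2×3 = 6 → [6, 7, 22, 24, 23, 20, 6]. Circular (length 4): y[0] = 2×3 + 1×3 + 4×4 + 2×2 = 29; y[1] = 2×2 + 1×3 + 4×3 + 2×4 = 27; y[2] = 2×4 + 1×2 + 4×3 + 2×3 = 28; y[3] = 2×3 + 1×4 + 4×2 + 2×3 = 24 → [29, 27, 28, 24]

Linear: [6, 7, 22, 24, 23, 20, 6], Circular: [29, 27, 28, 24]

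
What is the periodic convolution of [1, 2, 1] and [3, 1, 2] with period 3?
Use y[k] = Σ_j u[j]·v[(k-j) mod 3]. y[0] = 1×3 + 2×2 + 1×1 = 8; y[1] = 1×1 + 2×3 + 1×2 = 9; y[2] = 1×2 + 2×1 + 1×3 = 7. Result: [8, 9, 7]

[8, 9, 7]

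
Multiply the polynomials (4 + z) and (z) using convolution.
Ascending coefficients: a = [4, 1], b = [0, 1]. c[0] = 4×0 = 0; c[1] = 4×1 + 1×0 = 4; c[2] = 1×1 = 1. Result coefficients: [0, 4, 1] → 4z + z^2

4z + z^2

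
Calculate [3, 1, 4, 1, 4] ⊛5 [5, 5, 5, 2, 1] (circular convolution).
Use y[k] = Σ_j u[j]·v[(k-j) mod 5]. y[0] = 3×5 + 1×1 + 4×2 + 1×5 + 4×5 = 49; y[1] = 3×5 + 1×5 + 4×1 + 1×2 + 4×5 = 46; y[2] = 3×5 + 1×5 + 4×5 + 1×1 + 4×2 = 49; y[3] = 3×2 + 1×5 + 4×5 + 1×5 + 4×1 = 40; y[4] = 3×1 + 1×2 + 4×5 + 1×5 + 4×5 = 50. Result: [49, 46, 49, 40, 50]

[49, 46, 49, 40, 50]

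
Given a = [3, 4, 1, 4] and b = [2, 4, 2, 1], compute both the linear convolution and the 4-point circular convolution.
Linear: y_lin[0] = 3×2 = 6; y_lin[1] = 3×4 + 4×2 = 20; y_lin[2] = 3×2 + 4×4 + 1×2 = 24; y_lin[3] = 3×1 + 4×2 + 1×4 + 4×2 = 23; y_lin[4] = 4×1 + 1×2 + 4×4 = 22; y_lin[5] = 1×1 + 4×2 = 9; y_lin[6] = 4×1 = 4 → [6, 20, 24, 23, 22, 9, 4]. Circular (length 4): y[0] = 3×2 + 4×1 + 1×2 + 4×4 = 28; y[1] = 3×4 + 4×2 + 1×1 + 4×2 = 29; y[2] = 3×2 + 4×4 + 1×2 + 4×1 = 28; y[3] = 3×1 + 4×2 + 1×4 + 4×2 = 23 → [28, 29, 28, 23]

Linear: [6, 20, 24, 23, 22, 9, 4], Circular: [28, 29, 28, 23]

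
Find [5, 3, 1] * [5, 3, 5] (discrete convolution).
y[0] = 5×5 = 25; y[1] = 5×3 + 3×5 = 30; y[2] = 5×5 + 3×3 + 1×5 = 39; y[3] = 3×5 + 1×3 = 18; y[4] = 1×5 = 5

[25, 30, 39, 18, 5]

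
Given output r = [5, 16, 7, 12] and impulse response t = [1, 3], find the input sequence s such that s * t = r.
Deconvolve r=[5, 16, 7, 12] by t=[1, 3]. Since t[0]=1, solve forward: s[0] = r[0] / 1 = 5; s[1] = (r[1] - 5×3) / 1 = 1; s[2] = (r[2] - 1×3) / 1 = 4. So s = [5, 1, 4]. Check by forward convolution: r[0] = 5×1 = 5; r[1] = 5×3 + 1×1 = 16; r[2] = 1×3 + 4×1 = 7; r[3] = 4×3 = 12

[5, 1, 4]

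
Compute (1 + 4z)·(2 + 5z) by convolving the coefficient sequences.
Ascending coefficients: a = [1, 4], b = [2, 5]. c[0] = 1×2 = 2; c[1] = 1×5 + 4×2 = 13; c[2] = 4×5 = 20. Result coefficients: [2, 13, 20] → 2 + 13z + 20z^2

2 + 13z + 20z^2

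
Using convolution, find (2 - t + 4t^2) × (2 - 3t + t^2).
Ascending coefficients: a = [2, -1, 4], b = [2, -3, 1]. c[0] = 2×2 = 4; c[1] = 2×-3 + -1×2 = -8; c[2] = 2×1 + -1×-3 + 4×2 = 13; c[3] = -1×1 + 4×-3 = -13; c[4] = 4×1 = 4. Result coefficients: [4, -8, 13, -13, 4] → 4 - 8t + 13t^2 - 13t^3 + 4t^4

4 - 8t + 13t^2 - 13t^3 + 4t^4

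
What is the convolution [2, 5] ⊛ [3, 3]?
y[0] = 2×3 = 6; y[1] = 2×3 + 5×3 = 21; y[2] = 5×3 = 15

[6, 21, 15]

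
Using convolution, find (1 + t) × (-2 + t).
Ascending coefficients: a = [1, 1], b = [-2, 1]. c[0] = 1×-2 = -2; c[1] = 1×1 + 1×-2 = -1; c[2] = 1×1 = 1. Result coefficients: [-2, -1, 1] → -2 - t + t^2

-2 - t + t^2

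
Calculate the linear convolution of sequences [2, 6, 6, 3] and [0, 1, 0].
y[0] = 2×0 = 0; y[1] = 2×1 + 6×0 = 2; y[2] = 2×0 + 6×1 + 6×0 = 6; y[3] = 6×0 + 6×1 + 3×0 = 6; y[4] = 6×0 + 3×1 = 3; y[5] = 3×0 = 0

[0, 2, 6, 6, 3, 0]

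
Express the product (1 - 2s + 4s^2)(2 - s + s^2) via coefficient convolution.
Ascending coefficients: a = [1, -2, 4], b = [2, -1, 1]. c[0] = 1×2 = 2; c[1] = 1×-1 + -2×2 = -5; c[2] = 1×1 + -2×-1 + 4×2 = 11; c[3] = -2×1 + 4×-1 = -6; c[4] = 4×1 = 4. Result coefficients: [2, -5, 11, -6, 4] → 2 - 5s + 11s^2 - 6s^3 + 4s^4

2 - 5s + 11s^2 - 6s^3 + 4s^4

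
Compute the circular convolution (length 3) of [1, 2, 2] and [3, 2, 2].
Use y[k] = Σ_j s[j]·t[(k-j) mod 3]. y[0] = 1×3 + 2×2 + 2×2 = 11; y[1] = 1×2 + 2×3 + 2×2 = 12; y[2] = 1×2 + 2×2 + 2×3 = 12. Result: [11, 12, 12]

[11, 12, 12]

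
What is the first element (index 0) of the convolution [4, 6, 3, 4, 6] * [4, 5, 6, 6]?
Use y[k] = Σ_i a[i]·b[k-i] at k=0. y[0] = 4×4 = 16

16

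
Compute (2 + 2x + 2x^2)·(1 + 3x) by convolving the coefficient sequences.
Ascending coefficients: a = [2, 2, 2], b = [1, 3]. c[0] = 2×1 = 2; c[1] = 2×3 + 2×1 = 8; c[2] = 2×3 + 2×1 = 8; c[3] = 2×3 = 6. Result coefficients: [2, 8, 8, 6] → 2 + 8x + 8x^2 + 6x^3

2 + 8x + 8x^2 + 6x^3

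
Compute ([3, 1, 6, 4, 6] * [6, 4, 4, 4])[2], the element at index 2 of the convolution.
Use y[k] = Σ_i a[i]·b[k-i] at k=2. y[2] = 3×4 + 1×4 + 6×6 = 52

52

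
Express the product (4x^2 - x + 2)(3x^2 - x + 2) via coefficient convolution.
Ascending coefficients: a = [2, -1, 4], b = [2, -1, 3]. c[0] = 2×2 = 4; c[1] = 2×-1 + -1×2 = -4; c[2] = 2×3 + -1×-1 + 4×2 = 15; c[3] = -1×3 + 4×-1 = -7; c[4] = 4×3 = 12. Result coefficients: [4, -4, 15, -7, 12] → 12x^4 - 7x^3 + 15x^2 - 4x + 4

12x^4 - 7x^3 + 15x^2 - 4x + 4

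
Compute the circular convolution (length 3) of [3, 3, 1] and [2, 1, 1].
Use y[k] = Σ_j u[j]·v[(k-j) mod 3]. y[0] = 3×2 + 3×1 + 1×1 = 10; y[1] = 3×1 + 3×2 + 1×1 = 10; y[2] = 3×1 + 3×1 + 1×2 = 8. Result: [10, 10, 8]

[10, 10, 8]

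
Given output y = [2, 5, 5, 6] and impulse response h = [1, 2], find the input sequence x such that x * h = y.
Deconvolve y=[2, 5, 5, 6] by h=[1, 2]. Since h[0]=1, solve forward: x[0] = y[0] / 1 = 2; x[1] = (y[1] - 2×2) / 1 = 1; x[2] = (y[2] - 1×2) / 1 = 3. So x = [2, 1, 3]. Check by forward convolution: y[0] = 2×1 = 2; y[1] = 2×2 + 1×1 = 5; y[2] = 1×2 + 3×1 = 5; y[3] = 3×2 = 6

[2, 1, 3]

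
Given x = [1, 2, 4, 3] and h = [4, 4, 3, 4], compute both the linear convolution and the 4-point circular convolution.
Linear: y_lin[0] = 1×4 = 4; y_lin[1] = 1×4 + 2×4 = 12; y_lin[2] = 1×3 + 2×4 + 4×4 = 27; y_lin[3] = 1×4 + 2×3 + 4×4 + 3×4 = 38; y_lin[4] = 2×4 + 4×3 + 3×4 = 32; y_lin[5] = 4×4 + 3×3 = 25; y_lin[6] = 3×4 = 12 → [4, 12, 27, 38, 32, 25, 12]. Circular (length 4): y[0] = 1×4 + 2×4 + 4×3 + 3×4 = 36; y[1] = 1×4 + 2×4 + 4×4 + 3×3 = 37; y[2] = 1×3 + 2×4 + 4×4 + 3×4 = 39; y[3] = 1×4 + 2×3 + 4×4 + 3×4 = 38 → [36, 37, 39, 38]

Linear: [4, 12, 27, 38, 32, 25, 12], Circular: [36, 37, 39, 38]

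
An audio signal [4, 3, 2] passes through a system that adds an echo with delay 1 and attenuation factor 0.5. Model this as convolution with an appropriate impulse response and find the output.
Direct-path + delayed-attenuated-path model → impulse response h = [1, 0.5] (1 at lag 0, 0.5 at lag 1). Output y[n] = x[n] + 0.5·x[n - 1] (with x[n] = 0 outside 0..2): y[0] = 4 + 0.5×0 = 4; y[1] = 3 + 0.5×4 = 5.0; y[2] = 2 + 0.5×3 = 3.5; y[3] = 0 + 0.5×2 = 1.0. So y = [4, 5.0, 3.5, 1.0]

[4, 5.0, 3.5, 1.0]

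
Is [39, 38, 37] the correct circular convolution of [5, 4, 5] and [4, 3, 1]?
Recompute circular convolution of [5, 4, 5] and [4, 3, 1]: y[0] = 5×4 + 4×1 + 5×3 = 39; y[1] = 5×3 + 4×4 + 5×1 = 36; y[2] = 5×1 + 4×3 + 5×4 = 37 → [39, 36, 37]. Compare to given [39, 38, 37]: they differ at index 1: given 38, correct 36, so answer: No

No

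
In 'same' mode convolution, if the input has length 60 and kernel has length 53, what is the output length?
'Same' mode returns an output with the same length as the input: 60

60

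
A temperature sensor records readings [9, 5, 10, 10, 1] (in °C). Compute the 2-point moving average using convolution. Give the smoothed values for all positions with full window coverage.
2-point moving average kernel = [1, 1]. Apply in 'valid' mode (full window coverage): avg[0] = (9 + 5) / 2 = 7.0; avg[1] = (5 + 10) / 2 = 7.5; avg[2] = (10 + 10) / 2 = 10.0; avg[3] = (10 + 1) / 2 = 5.5. Smoothed values: [7.0, 7.5, 10.0, 5.5]

[7.0, 7.5, 10.0, 5.5]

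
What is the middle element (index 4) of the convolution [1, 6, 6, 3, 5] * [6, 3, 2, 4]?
Use y[k] = Σ_i a[i]·b[k-i] at k=4. y[4] = 6×4 + 6×2 + 3×3 + 5×6 = 75

75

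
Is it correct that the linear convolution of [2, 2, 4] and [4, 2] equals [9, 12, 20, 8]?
Recompute linear convolution of [2, 2, 4] and [4, 2]: y[0] = 2×4 = 8; y[1] = 2×2 + 2×4 = 12; y[2] = 2×2 + 4×4 = 20; y[3] = 4×2 = 8 → [8, 12, 20, 8]. Compare to given [9, 12, 20, 8]: they differ at index 0: given 9, correct 8, so answer: No

No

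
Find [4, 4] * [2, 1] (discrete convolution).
y[0] = 4×2 = 8; y[1] = 4×1 + 4×2 = 12; y[2] = 4×1 = 4

[8, 12, 4]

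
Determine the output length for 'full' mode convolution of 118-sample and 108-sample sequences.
Linear/full convolution length: m + n - 1 = 118 + 108 - 1 = 225

225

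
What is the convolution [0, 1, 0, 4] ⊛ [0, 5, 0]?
y[0] = 0×0 = 0; y[1] = 0×5 + 1×0 = 0; y[2] = 0×0 + 1×5 + 0×0 = 5; y[3] = 1×0 + 0×5 + 4×0 = 0; y[4] = 0×0 + 4×5 = 20; y[5] = 4×0 = 0

[0, 0, 5, 0, 20, 0]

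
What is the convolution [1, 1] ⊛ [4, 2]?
y[0] = 1×4 = 4; y[1] = 1×2 + 1×4 = 6; y[2] = 1×2 = 2

[4, 6, 2]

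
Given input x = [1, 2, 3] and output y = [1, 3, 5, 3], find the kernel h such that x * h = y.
Output length 4 = len(x) + len(h) - 1 ⇒ len(h) = 2. Solve h forward using h[k] = (y[k] - Σ_{i≥1} x[i]·h[k-i]) / x[0]: h[0] = y[0] / x[0] = 1 / 1 = 1; h[1] = (y[1] - 2×1) / x[0] = (3 - 2×1) / 1 = 1. So h = [1, 1]. Forward-check [1, 2, 3] * [1, 1]: y[0] = 1×1 = 1; y[1] = 1×1 + 2×1 = 3; y[2] = 2×1 + 3×1 = 5; y[3] = 3×1 = 3 → [1, 3, 5, 3] ✓

[1, 1]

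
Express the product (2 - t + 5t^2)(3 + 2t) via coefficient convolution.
Ascending coefficients: a = [2, -1, 5], b = [3, 2]. c[0] = 2×3 = 6; c[1] = 2×2 + -1×3 = 1; c[2] = -1×2 + 5×3 = 13; c[3] = 5×2 = 10. Result coefficients: [6, 1, 13, 10] → 6 + t + 13t^2 + 10t^3

6 + t + 13t^2 + 10t^3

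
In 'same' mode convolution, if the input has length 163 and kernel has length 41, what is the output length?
'Same' mode returns an output with the same length as the input: 163

163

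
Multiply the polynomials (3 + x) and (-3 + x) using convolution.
Ascending coefficients: a = [3, 1], b = [-3, 1]. c[0] = 3×-3 = -9; c[1] = 3×1 + 1×-3 = 0; c[2] = 1×1 = 1. Result coefficients: [-9, 0, 1] → -9 + x^2

-9 + x^2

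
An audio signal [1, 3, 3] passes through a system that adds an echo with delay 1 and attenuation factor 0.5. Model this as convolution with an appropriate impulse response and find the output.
Direct-path + delayed-attenuated-path model → impulse response h = [1, 0.5] (1 at lag 0, 0.5 at lag 1). Output y[n] = x[n] + 0.5·x[n - 1] (with x[n] = 0 outside 0..2): y[0] = 1 + 0.5×0 = 1; y[1] = 3 + 0.5×1 = 3.5; y[2] = 3 + 0.5×3 = 4.5; y[3] = 0 + 0.5×3 = 1.5. So y = [1, 3.5, 4.5, 1.5]

[1, 3.5, 4.5, 1.5]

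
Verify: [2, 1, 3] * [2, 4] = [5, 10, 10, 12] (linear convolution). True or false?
Recompute linear convolution of [2, 1, 3] and [2, 4]: y[0] = 2×2 = 4; y[1] = 2×4 + 1×2 = 10; y[2] = 1×4 + 3×2 = 10; y[3] = 3×4 = 12 → [4, 10, 10, 12]. Compare to given [5, 10, 10, 12]: they differ at index 0: given 5, correct 4, so answer: No

No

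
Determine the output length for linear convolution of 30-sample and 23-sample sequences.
Linear/full convolution length: m + n - 1 = 30 + 23 - 1 = 52

52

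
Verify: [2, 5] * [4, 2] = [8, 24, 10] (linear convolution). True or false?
Recompute linear convolution of [2, 5] and [4, 2]: y[0] = 2×4 = 8; y[1] = 2×2 + 5×4 = 24; y[2] = 5×2 = 10 → [8, 24, 10]. Given [8, 24, 10] matches, so answer: Yes

Yes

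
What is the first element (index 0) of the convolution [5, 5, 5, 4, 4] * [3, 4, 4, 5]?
Use y[k] = Σ_i a[i]·b[k-i] at k=0. y[0] = 5×3 = 15

15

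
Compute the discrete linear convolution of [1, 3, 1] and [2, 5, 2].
y[0] = 1×2 = 2; y[1] = 1×5 + 3×2 = 11; y[2] = 1×2 + 3×5 + 1×2 = 19; y[3] = 3×2 + 1×5 = 11; y[4] = 1×2 = 2

[2, 11, 19, 11, 2]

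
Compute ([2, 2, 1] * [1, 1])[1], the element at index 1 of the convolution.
Use y[k] = Σ_i a[i]·b[k-i] at k=1. y[1] = 2×1 + 2×1 = 4

4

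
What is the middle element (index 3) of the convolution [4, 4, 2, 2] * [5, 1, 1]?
Use y[k] = Σ_i a[i]·b[k-i] at k=3. y[3] = 4×1 + 2×1 + 2×5 = 16

16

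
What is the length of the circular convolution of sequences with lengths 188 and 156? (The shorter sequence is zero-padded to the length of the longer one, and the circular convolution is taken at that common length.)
Circular convolution (zero-padding the shorter input) has length max(m, n) = max(188, 156) = 188

188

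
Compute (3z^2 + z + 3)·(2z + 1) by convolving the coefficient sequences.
Ascending coefficients: a = [3, 1, 3], b = [1, 2]. c[0] = 3×1 = 3; c[1] = 3×2 + 1×1 = 7; c[2] = 1×2 + 3×1 = 5; c[3] = 3×2 = 6. Result coefficients: [3, 7, 5, 6] → 6z^3 + 5z^2 + 7z + 3

6z^3 + 5z^2 + 7z + 3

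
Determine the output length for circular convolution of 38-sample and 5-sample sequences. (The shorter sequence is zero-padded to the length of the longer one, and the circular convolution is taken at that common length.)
Circular convolution (zero-padding the shorter input) has length max(m, n) = max(38, 5) = 38

38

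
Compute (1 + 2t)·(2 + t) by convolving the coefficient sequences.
Ascending coefficients: a = [1, 2], b = [2, 1]. c[0] = 1×2 = 2; c[1] = 1×1 + 2×2 = 5; c[2] = 2×1 = 2. Result coefficients: [2, 5, 2] → 2 + 5t + 2t^2

2 + 5t + 2t^2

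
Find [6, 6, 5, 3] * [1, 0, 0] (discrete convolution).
y[0] = 6×1 = 6; y[1] = 6×0 + 6×1 = 6; y[2] = 6×0 + 6×0 + 5×1 = 5; y[3] = 6×0 + 5×0 + 3×1 = 3; y[4] = 5×0 + 3×0 = 0; y[5] = 3×0 = 0

[6, 6, 5, 3, 0, 0]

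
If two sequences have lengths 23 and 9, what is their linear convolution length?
Linear/full convolution length: m + n - 1 = 23 + 9 - 1 = 31

31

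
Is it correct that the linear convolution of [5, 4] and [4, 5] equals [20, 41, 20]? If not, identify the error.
Recompute linear convolution of [5, 4] and [4, 5]: y[0] = 5×4 = 20; y[1] = 5×5 + 4×4 = 41; y[2] = 4×5 = 20 → [20, 41, 20]. Given [20, 41, 20] matches, so answer: Yes

Yes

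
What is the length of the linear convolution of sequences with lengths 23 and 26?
Linear/full convolution length: m + n - 1 = 23 + 26 - 1 = 48

48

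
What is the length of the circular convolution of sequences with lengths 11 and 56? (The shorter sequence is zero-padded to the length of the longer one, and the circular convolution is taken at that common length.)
Circular convolution (zero-padding the shorter input) has length max(m, n) = max(11, 56) = 56

56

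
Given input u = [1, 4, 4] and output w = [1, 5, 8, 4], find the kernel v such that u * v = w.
Output length 4 = len(u) + len(v) - 1 ⇒ len(v) = 2. Solve v forward using v[k] = (w[k] - Σ_{i≥1} u[i]·v[k-i]) / u[0]: v[0] = w[0] / u[0] = 1 / 1 = 1; v[1] = (w[1] - 4×1) / u[0] = (5 - 4×1) / 1 = 1. So v = [1, 1]. Forward-check [1, 4, 4] * [1, 1]: w[0] = 1×1 = 1; w[1] = 1×1 + 4×1 = 5; w[2] = 4×1 + 4×1 = 8; w[3] = 4×1 = 4 → [1, 5, 8, 4] ✓

[1, 1]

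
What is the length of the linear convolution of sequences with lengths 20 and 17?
Linear/full convolution length: m + n - 1 = 20 + 17 - 1 = 36

36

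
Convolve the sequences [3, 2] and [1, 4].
y[0] = 3×1 = 3; y[1] = 3×4 + 2×1 = 14; y[2] = 2×4 = 8

[3, 14, 8]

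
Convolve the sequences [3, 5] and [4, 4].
y[0] = 3×4 = 12; y[1] = 3×4 + 5×4 = 32; y[2] = 5×4 = 20

[12, 32, 20]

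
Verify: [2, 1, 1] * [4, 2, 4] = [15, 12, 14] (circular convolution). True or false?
Recompute circular convolution of [2, 1, 1] and [4, 2, 4]: y[0] = 2×4 + 1×4 + 1×2 = 14; y[1] = 2×2 + 1×4 + 1×4 = 12; y[2] = 2×4 + 1×2 + 1×4 = 14 → [14, 12, 14]. Compare to given [15, 12, 14]: they differ at index 0: given 15, correct 14, so answer: No

No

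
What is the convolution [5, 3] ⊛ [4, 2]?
y[0] = 5×4 = 20; y[1] = 5×2 + 3×4 = 22; y[2] = 3×2 = 6

[20, 22, 6]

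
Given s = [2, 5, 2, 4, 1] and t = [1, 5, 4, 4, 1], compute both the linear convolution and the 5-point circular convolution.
Linear: y_lin[0] = 2×1 = 2; y_lin[1] = 2×5 + 5×1 = 15; y_lin[2] = 2×4 + 5×5 + 2×1 = 35; y_lin[3] = 2×4 + 5×4 + 2×5 + 4×1 = 42; y_lin[4] = 2×1 + 5×4 + 2×4 + 4×5 + 1×1 = 51; y_lin[5] = 5×1 + 2×4 + 4×4 + 1×5 = 34; y_lin[6] = 2×1 + 4×4 + 1×4 = 22; y_lin[7] = 4×1 + 1×4 = 8; y_lin[8] = 1×1 = 1 → [2, 15, 35, 42, 51, 34, 22, 8, 1]. Circular (length 5): y[0] = 2×1 + 5×1 + 2×4 + 4×4 + 1×5 = 36; y[1] = 2×5 + 5×1 + 2×1 + 4×4 + 1×4 = 37; y[2] = 2×4 + 5×5 + 2×1 + 4×1 + 1×4 = 43; y[3] = 2×4 + 5×4 + 2×5 + 4×1 + 1×1 = 43; y[4] = 2×1 + 5×4 + 2×4 + 4×5 + 1×1 = 51 → [36, 37, 43, 43, 51]

Linear: [2, 15, 35, 42, 51, 34, 22, 8, 1], Circular: [36, 37, 43, 43, 51]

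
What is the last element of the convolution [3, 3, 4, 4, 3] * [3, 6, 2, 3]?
Use y[k] = Σ_i a[i]·b[k-i] at k=7. y[7] = 3×3 = 9

9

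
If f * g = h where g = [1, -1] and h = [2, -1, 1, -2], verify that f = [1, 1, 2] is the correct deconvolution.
Forward-compute [1, 1, 2] * [1, -1]: h[0] = 1×1 = 1; h[1] = 1×-1 + 1×1 = 0; h[2] = 1×-1 + 2×1 = 1; h[3] = 2×-1 = -2 → [1, 0, 1, -2]. Does not match given h = [2, -1, 1, -2].

Not verified. [1, 1, 2] * [1, -1] = [1, 0, 1, -2], which differs from [2, -1, 1, -2] at index 0.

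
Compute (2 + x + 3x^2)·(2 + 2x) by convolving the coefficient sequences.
Ascending coefficients: a = [2, 1, 3], b = [2, 2]. c[0] = 2×2 = 4; c[1] = 2×2 + 1×2 = 6; c[2] = 1×2 + 3×2 = 8; c[3] = 3×2 = 6. Result coefficients: [4, 6, 8, 6] → 4 + 6x + 8x^2 + 6x^3

4 + 6x + 8x^2 + 6x^3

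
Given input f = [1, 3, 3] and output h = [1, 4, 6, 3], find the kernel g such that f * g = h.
Output length 4 = len(f) + len(g) - 1 ⇒ len(g) = 2. Solve g forward using g[k] = (h[k] - Σ_{i≥1} f[i]·g[k-i]) / f[0]: g[0] = h[0] / f[0] = 1 / 1 = 1; g[1] = (h[1] - 3×1) / f[0] = (4 - 3×1) / 1 = 1. So g = [1, 1]. Forward-check [1, 3, 3] * [1, 1]: h[0] = 1×1 = 1; h[1] = 1×1 + 3×1 = 4; h[2] = 3×1 + 3×1 = 6; h[3] = 3×1 = 3 → [1, 4, 6, 3] ✓

[1, 1]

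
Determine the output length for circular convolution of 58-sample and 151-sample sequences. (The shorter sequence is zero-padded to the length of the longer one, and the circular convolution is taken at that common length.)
Circular convolution (zero-padding the shorter input) has length max(m, n) = max(58, 151) = 151

151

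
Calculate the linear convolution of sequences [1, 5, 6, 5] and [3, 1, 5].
y[0] = 1×3 = 3; y[1] = 1×1 + 5×3 = 16; y[2] = 1×5 + 5×1 + 6×3 = 28; y[3] = 5×5 + 6×1 + 5×3 = 46; y[4] = 6×5 + 5×1 = 35; y[5] = 5×5 = 25

[3, 16, 28, 46, 35, 25]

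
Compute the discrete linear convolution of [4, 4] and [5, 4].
y[0] = 4×5 = 20; y[1] = 4×4 + 4×5 = 36; y[2] = 4×4 = 16

[20, 36, 16]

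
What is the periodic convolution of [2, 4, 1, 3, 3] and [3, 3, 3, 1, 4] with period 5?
Use y[k] = Σ_j x[j]·h[(k-j) mod 5]. y[0] = 2×3 + 4×4 + 1×1 + 3×3 + 3×3 = 41; y[1] = 2×3 + 4×3 + 1×4 + 3×1 + 3×3 = 34; y[2] = 2×3 + 4×3 + 1×3 + 3×4 + 3×1 = 36; y[3] = 2×1 + 4×3 + 1×3 + 3×3 + 3×4 = 38; y[4] = 2×4 + 4×1 + 1×3 + 3×3 + 3×3 = 33. Result: [41, 34, 36, 38, 33]

[41, 34, 36, 38, 33]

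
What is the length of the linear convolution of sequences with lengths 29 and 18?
Linear/full convolution length: m + n - 1 = 29 + 18 - 1 = 46

46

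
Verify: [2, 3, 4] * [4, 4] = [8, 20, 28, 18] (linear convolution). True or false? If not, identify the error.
Recompute linear convolution of [2, 3, 4] and [4, 4]: y[0] = 2×4 = 8; y[1] = 2×4 + 3×4 = 20; y[2] = 3×4 + 4×4 = 28; y[3] = 4×4 = 16 → [8, 20, 28, 16]. Compare to given [8, 20, 28, 18]: they differ at index 3: given 18, correct 16, so answer: No

No. Error at index 3: given 18, correct 16.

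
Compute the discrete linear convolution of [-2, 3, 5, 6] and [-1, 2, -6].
y[0] = -2×-1 = 2; y[1] = -2×2 + 3×-1 = -7; y[2] = -2×-6 + 3×2 + 5×-1 = 13; y[3] = 3×-6 + 5×2 + 6×-1 = -14; y[4] = 5×-6 + 6×2 = -18; y[5] = 6×-6 = -36

[2, -7, 13, -14, -18, -36]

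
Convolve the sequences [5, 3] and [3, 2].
y[0] = 5×3 = 15; y[1] = 5×2 + 3×3 = 19; y[2] = 3×2 = 6

[15, 19, 6]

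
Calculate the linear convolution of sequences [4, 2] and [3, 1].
y[0] = 4×3 = 12; y[1] = 4×1 + 2×3 = 10; y[2] = 2×1 = 2

[12, 10, 2]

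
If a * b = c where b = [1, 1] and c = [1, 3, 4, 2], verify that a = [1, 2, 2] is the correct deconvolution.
Forward-compute [1, 2, 2] * [1, 1]: c[0] = 1×1 = 1; c[1] = 1×1 + 2×1 = 3; c[2] = 2×1 + 2×1 = 4; c[3] = 2×1 = 2 → [1, 3, 4, 2]. Matches given c = [1, 3, 4, 2], so verified.

Verified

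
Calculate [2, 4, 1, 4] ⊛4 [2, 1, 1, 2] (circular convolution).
Use y[k] = Σ_j a[j]·b[(k-j) mod 4]. y[0] = 2×2 + 4×2 + 1×1 + 4×1 = 17; y[1] = 2×1 + 4×2 + 1×2 + 4×1 = 16; y[2] = 2×1 + 4×1 + 1×2 + 4×2 = 16; y[3] = 2×2 + 4×1 + 1×1 + 4×2 = 17. Result: [17, 16, 16, 17]

[17, 16, 16, 17]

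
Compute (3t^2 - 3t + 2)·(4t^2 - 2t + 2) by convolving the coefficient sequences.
Ascending coefficients: a = [2, -3, 3], b = [2, -2, 4]. c[0] = 2×2 = 4; c[1] = 2×-2 + -3×2 = -10; c[2] = 2×4 + -3×-2 + 3×2 = 20; c[3] = -3×4 + 3×-2 = -18; c[4] = 3×4 = 12. Result coefficients: [4, -10, 20, -18, 12] → 12t^4 - 18t^3 + 20t^2 - 10t + 4

12t^4 - 18t^3 + 20t^2 - 10t + 4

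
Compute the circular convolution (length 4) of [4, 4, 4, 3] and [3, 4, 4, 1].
Use y[k] = Σ_j a[j]·b[(k-j) mod 4]. y[0] = 4×3 + 4×1 + 4×4 + 3×4 = 44; y[1] = 4×4 + 4×3 + 4×1 + 3×4 = 44; y[2] = 4×4 + 4×4 + 4×3 + 3×1 = 47; y[3] = 4×1 + 4×4 + 4×4 + 3×3 = 45. Result: [44, 44, 47, 45]

[44, 44, 47, 45]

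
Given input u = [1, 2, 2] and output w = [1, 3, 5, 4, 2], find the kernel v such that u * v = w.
Output length 5 = len(u) + len(v) - 1 ⇒ len(v) = 3. Solve v forward using v[k] = (w[k] - Σ_{i≥1} u[i]·v[k-i]) / u[0]: v[0] = w[0] / u[0] = 1 / 1 = 1; v[1] = (w[1] - 2×1) / u[0] = (3 - 2×1) / 1 = 1; v[2] = (w[2] - 2×1 - 2×1) / u[0] = (5 - 2×1 - 2×1) / 1 = 1. So v = [1, 1, 1]. Forward-check [1, 2, 2] * [1, 1, 1]: w[0] = 1×1 = 1; w[1] = 1×1 + 2×1 = 3; w[2] = 1×1 + 2×1 + 2×1 = 5; w[3] = 2×1 + 2×1 = 4; w[4] = 2×1 = 2 → [1, 3, 5, 4, 2] ✓

[1, 1, 1]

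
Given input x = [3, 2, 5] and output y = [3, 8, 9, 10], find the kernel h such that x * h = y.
Output length 4 = len(x) + len(h) - 1 ⇒ len(h) = 2. Solve h forward using h[k] = (y[k] - Σ_{i≥1} x[i]·h[k-i]) / x[0]: h[0] = y[0] / x[0] = 3 / 3 = 1; h[1] = (y[1] - 2×1) / x[0] = (8 - 2×1) / 3 = 2. So h = [1, 2]. Forward-check [3, 2, 5] * [1, 2]: y[0] = 3×1 = 3; y[1] = 3×2 + 2×1 = 8; y[2] = 2×2 + 5×1 = 9; y[3] = 5×2 = 10 → [3, 8, 9, 10] ✓

[1, 2]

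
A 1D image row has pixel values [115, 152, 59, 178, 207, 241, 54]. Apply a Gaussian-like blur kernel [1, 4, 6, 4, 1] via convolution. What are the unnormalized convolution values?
Convolve image row [115, 152, 59, 178, 207, 241, 54] with kernel [1, 4, 6, 4, 1]: y[0] = 115×1 = 115; y[1] = 115×4 + 152×1 = 612; y[2] = 115×6 + 152×4 + 59×1 = 1357; y[3] = 115×4 + 152×6 + 59×4 + 178×1 = 1786; y[4] = 115×1 + 152×4 + 59×6 + 178×4 + 207×1 = 1996; y[5] = 152×1 + 59×4 + 178×6 + 207×4 + 241×1 = 2525; y[6] = 59×1 + 178×4 + 207×6 + 241×4 + 54×1 = 3031; y[7] = 178×1 + 207×4 + 241×6 + 54×4 = 2668; y[8] = 207×1 + 241×4 + 54×6 = 1495; y[9] = 241×1 + 54×4 = 457; y[10] = 54×1 = 54 → [115, 612, 1357, 1786, 1996, 2525, 3031, 2668, 1495, 457, 54]. Normalization factor = sum(kernel) = 16.

[115, 612, 1357, 1786, 1996, 2525, 3031, 2668, 1495, 457, 54]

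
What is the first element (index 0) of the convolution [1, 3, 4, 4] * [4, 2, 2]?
Use y[k] = Σ_i a[i]·b[k-i] at k=0. y[0] = 1×4 = 4

4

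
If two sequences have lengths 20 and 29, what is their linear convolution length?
Linear/full convolution length: m + n - 1 = 20 + 29 - 1 = 48

48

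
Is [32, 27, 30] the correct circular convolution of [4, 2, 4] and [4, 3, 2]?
Recompute circular convolution of [4, 2, 4] and [4, 3, 2]: y[0] = 4×4 + 2×2 + 4×3 = 32; y[1] = 4×3 + 2×4 + 4×2 = 28; y[2] = 4×2 + 2×3 + 4×4 = 30 → [32, 28, 30]. Compare to given [32, 27, 30]: they differ at index 1: given 27, correct 28, so answer: No

No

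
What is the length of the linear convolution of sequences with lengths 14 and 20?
Linear/full convolution length: m + n - 1 = 14 + 20 - 1 = 33

33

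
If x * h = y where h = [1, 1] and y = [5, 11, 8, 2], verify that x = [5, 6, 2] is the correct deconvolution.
Forward-compute [5, 6, 2] * [1, 1]: y[0] = 5×1 = 5; y[1] = 5×1 + 6×1 = 11; y[2] = 6×1 + 2×1 = 8; y[3] = 2×1 = 2 → [5, 11, 8, 2]. Matches given y = [5, 11, 8, 2], so verified.

Verified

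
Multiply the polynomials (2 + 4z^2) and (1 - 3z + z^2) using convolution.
Ascending coefficients: a = [2, 0, 4], b = [1, -3, 1]. c[0] = 2×1 = 2; c[1] = 2×-3 + 0×1 = -6; c[2] = 2×1 + 0×-3 + 4×1 = 6; c[3] = 0×1 + 4×-3 = -12; c[4] = 4×1 = 4. Result coefficients: [2, -6, 6, -12, 4] → 2 - 6z + 6z^2 - 12z^3 + 4z^4

2 - 6z + 6z^2 - 12z^3 + 4z^4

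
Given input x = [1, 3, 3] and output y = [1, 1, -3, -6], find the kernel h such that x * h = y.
Output length 4 = len(x) + len(h) - 1 ⇒ len(h) = 2. Solve h forward using h[k] = (y[k] - Σ_{i≥1} x[i]·h[k-i]) / x[0]: h[0] = y[0] / x[0] = 1 / 1 = 1; h[1] = (y[1] - 3×1) / x[0] = (1 - 3×1) / 1 = -2. So h = [1, -2]. Forward-check [1, 3, 3] * [1, -2]: y[0] = 1×1 = 1; y[1] = 1×-2 + 3×1 = 1; y[2] = 3×-2 + 3×1 = -3; y[3] = 3×-2 = -6 → [1, 1, -3, -6] ✓

[1, -2]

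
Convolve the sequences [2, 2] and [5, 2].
y[0] = 2×5 = 10; y[1] = 2×2 + 2×5 = 14; y[2] = 2×2 = 4

[10, 14, 4]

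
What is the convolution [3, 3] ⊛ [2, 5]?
y[0] = 3×2 = 6; y[1] = 3×5 + 3×2 = 21; y[2] = 3×5 = 15

[6, 21, 15]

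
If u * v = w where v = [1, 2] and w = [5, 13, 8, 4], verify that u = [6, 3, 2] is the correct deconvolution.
Forward-compute [6, 3, 2] * [1, 2]: w[0] = 6×1 = 6; w[1] = 6×2 + 3×1 = 15; w[2] = 3×2 + 2×1 = 8; w[3] = 2×2 = 4 → [6, 15, 8, 4]. Does not match given w = [5, 13, 8, 4].

Not verified. [6, 3, 2] * [1, 2] = [6, 15, 8, 4], which differs from [5, 13, 8, 4] at index 0.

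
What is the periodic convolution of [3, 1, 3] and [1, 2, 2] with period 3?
Use y[k] = Σ_j f[j]·g[(k-j) mod 3]. y[0] = 3×1 + 1×2 + 3×2 = 11; y[1] = 3×2 + 1×1 + 3×2 = 13; y[2] = 3×2 + 1×2 + 3×1 = 11. Result: [11, 13, 11]

[11, 13, 11]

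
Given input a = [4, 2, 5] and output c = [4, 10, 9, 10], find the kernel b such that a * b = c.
Output length 4 = len(a) + len(b) - 1 ⇒ len(b) = 2. Solve b forward using b[k] = (c[k] - Σ_{i≥1} a[i]·b[k-i]) / a[0]: b[0] = c[0] / a[0] = 4 / 4 = 1; b[1] = (c[1] - 2×1) / a[0] = (10 - 2×1) / 4 = 2. So b = [1, 2]. Forward-check [4, 2, 5] * [1, 2]: c[0] = 4×1 = 4; c[1] = 4×2 + 2×1 = 10; c[2] = 2×2 + 5×1 = 9; c[3] = 5×2 = 10 → [4, 10, 9, 10] ✓

[1, 2]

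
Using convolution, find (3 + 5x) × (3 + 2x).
Ascending coefficients: a = [3, 5], b = [3, 2]. c[0] = 3×3 = 9; c[1] = 3×2 + 5×3 = 21; c[2] = 5×2 = 10. Result coefficients: [9, 21, 10] → 9 + 21x + 10x^2

9 + 21x + 10x^2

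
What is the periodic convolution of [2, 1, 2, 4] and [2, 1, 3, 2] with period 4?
Use y[k] = Σ_j a[j]·b[(k-j) mod 4]. y[0] = 2×2 + 1×2 + 2×3 + 4×1 = 16; y[1] = 2×1 + 1×2 + 2×2 + 4×3 = 20; y[2] = 2×3 + 1×1 + 2×2 + 4×2 = 19; y[3] = 2×2 + 1×3 + 2×1 + 4×2 = 17. Result: [16, 20, 19, 17]

[16, 20, 19, 17]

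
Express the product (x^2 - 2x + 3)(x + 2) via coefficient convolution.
Ascending coefficients: a = [3, -2, 1], b = [2, 1]. c[0] = 3×2 = 6; c[1] = 3×1 + -2×2 = -1; c[2] = -2×1 + 1×2 = 0; c[3] = 1×1 = 1. Result coefficients: [6, -1, 0, 1] → x^3 - x + 6

x^3 - x + 6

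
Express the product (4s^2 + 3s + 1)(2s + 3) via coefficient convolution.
Ascending coefficients: a = [1, 3, 4], b = [3, 2]. c[0] = 1×3 = 3; c[1] = 1×2 + 3×3 = 11; c[2] = 3×2 + 4×3 = 18; c[3] = 4×2 = 8. Result coefficients: [3, 11, 18, 8] → 8s^3 + 18s^2 + 11s + 3

8s^3 + 18s^2 + 11s + 3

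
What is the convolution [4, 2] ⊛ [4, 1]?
y[0] = 4×4 = 16; y[1] = 4×1 + 2×4 = 12; y[2] = 2×1 = 2

[16, 12, 2]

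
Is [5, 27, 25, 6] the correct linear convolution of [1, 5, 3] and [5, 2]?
Recompute linear convolution of [1, 5, 3] and [5, 2]: y[0] = 1×5 = 5; y[1] = 1×2 + 5×5 = 27; y[2] = 5×2 + 3×5 = 25; y[3] = 3×2 = 6 → [5, 27, 25, 6]. Given [5, 27, 25, 6] matches, so answer: Yes

Yes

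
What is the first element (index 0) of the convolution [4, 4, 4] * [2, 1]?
Use y[k] = Σ_i a[i]·b[k-i] at k=0. y[0] = 4×2 = 8

8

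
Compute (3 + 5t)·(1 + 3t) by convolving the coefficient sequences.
Ascending coefficients: a = [3, 5], b = [1, 3]. c[0] = 3×1 = 3; c[1] = 3×3 + 5×1 = 14; c[2] = 5×3 = 15. Result coefficients: [3, 14, 15] → 3 + 14t + 15t^2

3 + 14t + 15t^2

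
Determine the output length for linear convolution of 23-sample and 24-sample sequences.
Linear/full convolution length: m + n - 1 = 23 + 24 - 1 = 46

46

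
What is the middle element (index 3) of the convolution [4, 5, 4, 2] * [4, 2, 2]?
Use y[k] = Σ_i a[i]·b[k-i] at k=3. y[3] = 5×2 + 4×2 + 2×4 = 26

26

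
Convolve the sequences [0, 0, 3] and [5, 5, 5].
y[0] = 0×5 = 0; y[1] = 0×5 + 0×5 = 0; y[2] = 0×5 + 0×5 + 3×5 = 15; y[3] = 0×5 + 3×5 = 15; y[4] = 3×5 = 15

[0, 0, 15, 15, 15]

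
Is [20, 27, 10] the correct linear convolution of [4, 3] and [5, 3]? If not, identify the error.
Recompute linear convolution of [4, 3] and [5, 3]: y[0] = 4×5 = 20; y[1] = 4×3 + 3×5 = 27; y[2] = 3×3 = 9 → [20, 27, 9]. Compare to given [20, 27, 10]: they differ at index 2: given 10, correct 9, so answer: No

No. Error at index 2: given 10, correct 9.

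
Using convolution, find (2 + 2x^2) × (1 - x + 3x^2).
Ascending coefficients: a = [2, 0, 2], b = [1, -1, 3]. c[0] = 2×1 = 2; c[1] = 2×-1 + 0×1 = -2; c[2] = 2×3 + 0×-1 + 2×1 = 8; c[3] = 0×3 + 2×-1 = -2; c[4] = 2×3 = 6. Result coefficients: [2, -2, 8, -2, 6] → 2 - 2x + 8x^2 - 2x^3 + 6x^4

2 - 2x + 8x^2 - 2x^3 + 6x^4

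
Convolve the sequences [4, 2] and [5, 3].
y[0] = 4×5 = 20; y[1] = 4×3 + 2×5 = 22; y[2] = 2×3 = 6

[20, 22, 6]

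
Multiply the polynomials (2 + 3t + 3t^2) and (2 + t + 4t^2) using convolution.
Ascending coefficients: a = [2, 3, 3], b = [2, 1, 4]. c[0] = 2×2 = 4; c[1] = 2×1 + 3×2 = 8; c[2] = 2×4 + 3×1 + 3×2 = 17; c[3] = 3×4 + 3×1 = 15; c[4] = 3×4 = 12. Result coefficients: [4, 8, 17, 15, 12] → 4 + 8t + 17t^2 + 15t^3 + 12t^4

4 + 8t + 17t^2 + 15t^3 + 12t^4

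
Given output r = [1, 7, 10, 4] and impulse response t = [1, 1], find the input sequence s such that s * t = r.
Deconvolve r=[1, 7, 10, 4] by t=[1, 1]. Since t[0]=1, solve forward: s[0] = r[0] / 1 = 1; s[1] = (r[1] - 1×1) / 1 = 6; s[2] = (r[2] - 6×1) / 1 = 4. So s = [1, 6, 4]. Check by forward convolution: r[0] = 1×1 = 1; r[1] = 1×1 + 6×1 = 7; r[2] = 6×1 + 4×1 = 10; r[3] = 4×1 = 4

[1, 6, 4]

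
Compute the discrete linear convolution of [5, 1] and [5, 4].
y[0] = 5×5 = 25; y[1] = 5×4 + 1×5 = 25; y[2] = 1×4 = 4

[25, 25, 4]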